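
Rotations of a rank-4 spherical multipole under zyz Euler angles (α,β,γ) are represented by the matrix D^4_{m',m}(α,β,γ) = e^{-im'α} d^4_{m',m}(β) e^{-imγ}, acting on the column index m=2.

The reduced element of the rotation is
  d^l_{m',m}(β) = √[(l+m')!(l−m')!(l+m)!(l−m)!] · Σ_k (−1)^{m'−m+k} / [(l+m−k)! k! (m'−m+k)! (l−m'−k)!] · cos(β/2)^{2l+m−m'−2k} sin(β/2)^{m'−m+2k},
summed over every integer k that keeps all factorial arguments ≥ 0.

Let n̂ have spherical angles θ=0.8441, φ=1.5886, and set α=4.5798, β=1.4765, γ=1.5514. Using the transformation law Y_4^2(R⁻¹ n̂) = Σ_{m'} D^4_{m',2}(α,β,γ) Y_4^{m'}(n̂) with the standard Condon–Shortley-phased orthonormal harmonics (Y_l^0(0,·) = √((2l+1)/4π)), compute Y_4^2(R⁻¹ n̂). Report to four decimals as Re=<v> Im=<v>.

Re=-0.3742 Im=-0.1335

Need the full column D^4_{m',2} for m'=−4..4 at α=4.5798, β=1.4765, γ=1.5514.
cos(β/2)=0.739647, sin(β/2)=0.672995
d^4_{-4,2}: single k=6 term ⇒ +0.268966;  D = -0.237120+0.126953i
d^4_{-3,2}: k∈[5..6] ⇒ +0.627072 -0.173049 = +0.454023;  D = -0.159505-0.425082i
d^4_{-2,2}: k∈[4..6] ⇒ +0.920951 -0.609958 +0.042082 = +0.353074;  D = +0.344065-0.079250i
d^4_{-1,2}: k∈[3..5] ⇒ +0.954275 -1.185054 +0.196219 = -0.034560;  D = -0.003237-0.034408i
d^4_{0,2}: k∈[2..4] ⇒ +0.703547 -1.553228 +0.482214 = -0.367467;  D = +0.367191+0.014251i
d^4_{1,2}: k∈[1..3] ⇒ +0.345797 -1.431412 +0.790036 = -0.295579;  D = -0.050409+0.291249i
d^4_{2,2}: k∈[0..2] ⇒ +0.089577 -0.889924 +0.920951 = +0.120604;  D = +0.115075+0.036098i
d^4_{3,2}: k∈[0..1] ⇒ -0.304964 +0.757432 = +0.452468;  D = -0.191314+0.410032i
d^4_{4,2}: single k=0 term ⇒ +0.392420;  D = -0.330559-0.211481i
Y_4^{m'}(θ=0.8441,φ=1.5886) and Σ D·Y over m':
  (-0.2371+0.1270i)·(+0.1377-0.0098i)  (-0.1595-0.4251i)·(+0.0185+0.3467i)  (+0.3441-0.0792i)·(-0.3903+0.0139i)  (-0.0032-0.0344i)·(-0.0004-0.0211i)  (+0.3672+0.0143i)·(-0.3621+0.0000i)  (-0.0504+0.2912i)·(+0.0004-0.0211i)  (+0.1151+0.0361i)·(-0.3903-0.0139i)  (-0.1913+0.4100i)·(-0.0185+0.3467i)  (-0.3306-0.2115i)·(+0.1377+0.0098i)
Y_4^2(R⁻¹ n̂) = -0.374178-0.133533i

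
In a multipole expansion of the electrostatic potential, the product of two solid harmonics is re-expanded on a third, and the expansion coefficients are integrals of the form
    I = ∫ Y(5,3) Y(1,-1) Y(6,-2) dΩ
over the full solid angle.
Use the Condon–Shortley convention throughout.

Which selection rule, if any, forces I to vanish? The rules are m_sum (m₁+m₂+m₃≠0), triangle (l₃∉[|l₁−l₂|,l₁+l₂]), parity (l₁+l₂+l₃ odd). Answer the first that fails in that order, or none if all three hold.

Σmᵢ = 0  ✓
l₃∈[|l₁−l₂|,l₁+l₂]=[4,6], have l₃=6  ✓
Σlᵢ = 12 ⇒ even  ✓

none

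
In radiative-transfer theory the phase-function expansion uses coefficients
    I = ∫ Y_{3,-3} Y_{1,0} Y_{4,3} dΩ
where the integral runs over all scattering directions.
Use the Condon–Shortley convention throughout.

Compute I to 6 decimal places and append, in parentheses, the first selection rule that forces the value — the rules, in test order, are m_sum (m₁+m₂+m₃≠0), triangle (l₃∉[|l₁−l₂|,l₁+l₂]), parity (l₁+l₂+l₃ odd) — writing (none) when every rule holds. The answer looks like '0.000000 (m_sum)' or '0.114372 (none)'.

Rules hold: Σm=0, L=8 even, 2≤4≤4.
N = 7·3·9 = 189
Δ = 0!·6!·2!/9! = 1/252
Racah Σ t=0..0: t=0:+1/36 = 1/36
⇒ 3j(3 1 4; 0 0 0)² = 4/63, sgn +1
Racah Σ t=0..0: t=0:+1/720 = 1/720
⇒ 3j(3 1 4; -3 0 3)² = 1/36, sgn -1
4πI² = N·(3j₀)²·(3jₘ)² = 1/3
I = -1·√(0.333333/4π) = -0.16286750
No selection rule forces the value: the integral is nonzero (none).

-0.162868 (none)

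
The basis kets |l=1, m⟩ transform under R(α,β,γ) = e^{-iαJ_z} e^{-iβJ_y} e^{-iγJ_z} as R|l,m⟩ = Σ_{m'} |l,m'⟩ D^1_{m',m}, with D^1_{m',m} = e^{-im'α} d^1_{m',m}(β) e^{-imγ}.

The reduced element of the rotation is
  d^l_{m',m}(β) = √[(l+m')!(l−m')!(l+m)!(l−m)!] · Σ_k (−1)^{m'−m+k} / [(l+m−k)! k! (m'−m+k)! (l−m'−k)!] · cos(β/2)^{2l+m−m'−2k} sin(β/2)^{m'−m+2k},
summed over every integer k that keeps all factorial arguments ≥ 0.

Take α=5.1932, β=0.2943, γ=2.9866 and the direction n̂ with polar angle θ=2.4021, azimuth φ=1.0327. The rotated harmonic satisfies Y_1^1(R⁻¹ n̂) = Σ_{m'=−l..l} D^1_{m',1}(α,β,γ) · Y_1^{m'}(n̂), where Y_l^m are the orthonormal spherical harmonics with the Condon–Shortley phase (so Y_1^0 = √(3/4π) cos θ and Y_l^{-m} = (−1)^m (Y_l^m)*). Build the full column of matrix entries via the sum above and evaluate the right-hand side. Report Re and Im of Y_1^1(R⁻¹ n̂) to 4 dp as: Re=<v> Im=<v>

Re=-0.0729 Im=0.1893

Need the full column D^1_{m',1} for m'=−1..1 at α=5.1932, β=0.2943, γ=2.9866.
cos(β/2)=0.989193, sin(β/2)=0.146620
d^1_{-1,1}: single k=2 term ⇒ +0.021497;  D = -0.012766+0.017297i
d^1_{0,1}: single k=1 term ⇒ +0.205110;  D = -0.202652-0.031663i
d^1_{1,1}: single k=0 term ⇒ +0.978503;  D = -0.313203-0.927023i
Y_1^{m'}(θ=2.4021,φ=1.0327) and Σ D·Y over m':
  (-0.0128+0.0173i)·(+0.1193-0.1999i)  (-0.2027-0.0317i)·(-0.3610+0.0000i)  (-0.3132-0.9270i)·(-0.1193-0.1999i)
Y_1^1(R⁻¹ n̂) = -0.072877+0.189284i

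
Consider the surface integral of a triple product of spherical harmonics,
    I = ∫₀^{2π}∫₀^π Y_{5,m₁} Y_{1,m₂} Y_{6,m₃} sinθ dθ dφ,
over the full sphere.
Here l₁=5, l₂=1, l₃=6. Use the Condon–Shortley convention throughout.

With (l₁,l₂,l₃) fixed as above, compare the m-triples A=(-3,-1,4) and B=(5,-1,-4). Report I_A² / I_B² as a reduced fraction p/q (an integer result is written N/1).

45/1

Same 5,1,6: normalisation and zero-m 3j drop out of the ratio.
A: Δ: 0! 10! 2! / 13! → 1/858; sum: t=0:+1/161280 = 1/161280; 3j²(5 1 6; -3 -1 4) = Δ·Π!·Σ² = 15/286  (sign +1)
B: Δ: 0! 10! 2! / 13! → 1/858; sum: t=0:+1/7257600 = 1/7257600; 3j²(5 1 6; 5 -1 -4) = Δ·Π!·Σ² = 1/858  (sign +1)
I_A²/I_B² = (15/286)/(1/858) = 45/1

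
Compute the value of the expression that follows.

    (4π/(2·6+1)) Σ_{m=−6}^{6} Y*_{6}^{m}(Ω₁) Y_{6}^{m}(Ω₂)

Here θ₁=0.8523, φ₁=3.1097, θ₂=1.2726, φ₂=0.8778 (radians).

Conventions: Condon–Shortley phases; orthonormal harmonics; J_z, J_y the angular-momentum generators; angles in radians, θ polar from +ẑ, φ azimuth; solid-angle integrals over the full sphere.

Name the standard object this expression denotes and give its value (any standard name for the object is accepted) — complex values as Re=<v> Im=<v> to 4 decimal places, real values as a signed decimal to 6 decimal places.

Legendre polynomial (addition theorem), +0.020897

This sum is the spherical-harmonic addition theorem: it equals the Legendre polynomial P_l(cos γ) of the angle γ between the two directions.
Expand P_6 via completeness: Σ_{m} conj(Y_{6,m}) at Ω₁ times Y_{6,m} at Ω₂ —
  term(m=-6) = (0.021982, 0.023797)   from Y*(Ω₁)=(0.086315, -0.016722), Y(Ω₂)=(0.193982, 0.313283)
  term(m=-5) = (0.017051, -0.103082)   from Y*(Ω₁)=(-0.262935, 0.042288), Y(Ω₂)=(-0.124675, 0.371992)
  term(m=-4) = (0.005707, -0.003097)   from Y*(Ω₁)=(0.428036, -0.054903), Y(Ω₂)=(0.014031, -0.005436)
  term(m=-3) = (-0.101443, -0.044394)   from Y*(Ω₁)=(-0.321614, 0.030866), Y(Ω₂)=(0.299413, 0.166770)
  term(m=-2) = (-0.002511, -0.009894)   from Y*(Ω₁)=(-0.111202, 0.007103), Y(Ω₂)=(0.016833, 0.090045)
  term(m=-1) = (0.069466, -0.089302)   from Y*(Ω₁)=(0.367947, -0.011739), Y(Ω₂)=(0.196336, -0.236440)
  term(m=+0) = (0.001115, 0.000000)   from Y*(Ω₁)=(0.009402, -0.000000), Y(Ω₂)=(0.118548, 0.000000)
  term(m=+1) = (0.069466, 0.089302)   from Y*(Ω₁)=(-0.367947, -0.011739), Y(Ω₂)=(-0.196336, -0.236440)
  term(m=+2) = (-0.002511, 0.009894)   from Y*(Ω₁)=(-0.111202, -0.007103), Y(Ω₂)=(0.016833, -0.090045)
  term(m=+3) = (-0.101443, 0.044394)   from Y*(Ω₁)=(0.321614, 0.030866), Y(Ω₂)=(-0.299413, 0.166770)
  term(m=+4) = (0.005707, 0.003097)   from Y*(Ω₁)=(0.428036, 0.054903), Y(Ω₂)=(0.014031, 0.005436)
  term(m=+5) = (0.017051, 0.103082)   from Y*(Ω₁)=(0.262935, 0.042288), Y(Ω₂)=(0.124675, 0.371992)
  term(m=+6) = (0.021982, -0.023797)   from Y*(Ω₁)=(0.086315, 0.016722), Y(Ω₂)=(0.193982, -0.313283)
Σ over m = (0.021619, -0.000000); ×(4π/13) → (0.020897, -0.000000). Real part: 0.020897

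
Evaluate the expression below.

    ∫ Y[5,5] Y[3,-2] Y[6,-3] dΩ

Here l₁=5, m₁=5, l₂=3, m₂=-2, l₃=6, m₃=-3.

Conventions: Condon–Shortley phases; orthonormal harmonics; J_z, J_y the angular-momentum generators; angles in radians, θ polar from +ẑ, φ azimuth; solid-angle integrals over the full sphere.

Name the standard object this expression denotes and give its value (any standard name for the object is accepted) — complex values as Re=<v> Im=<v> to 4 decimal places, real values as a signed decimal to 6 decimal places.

Gaunt coefficient, +0.088266

This is a Gaunt coefficient — the integral of a triple product of spherical harmonics over the sphere.
Rules hold: Σm=0, L=14 even, 2≤6≤8.
N = 11·7·13 = 1001
Δ = 2!·8!·4!/15! = 1/675675
Racah Σ t=0..2: t=0:+1/8640 t=1:−1/2304 t=2:+1/8640 = -7/34560
⇒ 3j(5 3 6; 0 0 0)² = 7/429, sgn -1
Racah Σ t=0..0: t=0:+1/483840 = 1/483840
⇒ 3j(5 3 6; 5 -2 -3)² = 6/1001, sgn -1
4πI² = N·(3j₀)²·(3jₘ)² = 14/143
I = +1·√(0.0979021/4π) = 0.08826552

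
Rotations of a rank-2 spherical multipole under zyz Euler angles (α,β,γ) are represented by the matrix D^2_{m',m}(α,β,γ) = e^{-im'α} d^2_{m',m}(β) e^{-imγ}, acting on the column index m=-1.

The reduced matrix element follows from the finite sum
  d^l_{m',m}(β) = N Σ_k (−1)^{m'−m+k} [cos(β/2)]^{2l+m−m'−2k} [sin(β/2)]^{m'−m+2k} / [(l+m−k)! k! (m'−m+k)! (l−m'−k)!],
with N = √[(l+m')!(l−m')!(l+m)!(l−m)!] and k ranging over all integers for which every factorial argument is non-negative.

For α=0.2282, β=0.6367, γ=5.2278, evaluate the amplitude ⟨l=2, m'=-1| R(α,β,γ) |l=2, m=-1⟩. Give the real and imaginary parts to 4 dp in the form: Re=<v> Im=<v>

First d^2_{-1,-1}(β=0.6367), then the phase factors e^{-i(-1)α} and e^{-i(-1)γ}:
c=cos(0.636700/2)=0.949753, s=sin(0.636700/2)=0.313000; N=√[1·6·1·6]=6.000000
k: max(0,(-1)−(-1))=0 … min(2+(-1),2−(-1))=1
  k=0: (−1)^0·6.0000/(6)·0.9498^4·0.3130^0 = +0.813660
  k=1: (−1)^1·6.0000/(2)·0.9498^2·0.3130^2 = -0.265113
d^2_{-1,-1}(0.6367) = +0.813660 -0.265113 = +0.548547
D = (+0.974075+0.226225i)·(+0.548547)·(+0.492893-0.870090i) = +0.371339-0.403746i

Re=0.3713 Im=-0.4037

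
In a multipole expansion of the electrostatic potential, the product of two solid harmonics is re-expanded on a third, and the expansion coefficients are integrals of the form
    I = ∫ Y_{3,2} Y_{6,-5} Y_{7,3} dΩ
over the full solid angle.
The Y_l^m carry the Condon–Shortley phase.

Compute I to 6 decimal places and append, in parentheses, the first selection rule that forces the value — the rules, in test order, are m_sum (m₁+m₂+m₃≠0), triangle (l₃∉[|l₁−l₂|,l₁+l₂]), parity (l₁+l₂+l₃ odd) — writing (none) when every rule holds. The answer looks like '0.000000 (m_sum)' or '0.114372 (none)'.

0.120821 (none)

Rules hold: Σm=0, L=16 even, 3≤7≤9.
N = 7·13·15 = 1365
Δ = 2!·4!·10!/17! = 1/2042040
Racah Σ t=0..2: t=0:+1/207360 t=1:−1/57600 t=2:+1/207360 = -1/129600
⇒ 3j(3 6 7; 0 0 0)² = 168/12155, sgn +1
Racah Σ t=0..1: t=0:+1/4354560 t=1:−1/87091200 = 19/87091200
⇒ 3j(3 6 7; 2 -5 3)² = 361/37128, sgn +1
4πI² = N·(3j₀)²·(3jₘ)² = 7581/41327
I = +1·√(0.183439/4π) = 0.12082071
No selection rule forces the value: the integral is nonzero (none).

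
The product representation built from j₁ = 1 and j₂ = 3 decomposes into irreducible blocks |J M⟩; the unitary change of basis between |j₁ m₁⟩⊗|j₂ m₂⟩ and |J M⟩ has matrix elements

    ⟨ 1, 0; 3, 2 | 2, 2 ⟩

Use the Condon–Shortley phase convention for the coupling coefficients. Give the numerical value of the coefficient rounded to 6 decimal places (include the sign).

√[5·2!0!4!/7! · 1!1!5!1!4!0!] = √(960/7)
  +(−1)^1/∏(1,1,0,4,0,0)! = -1/24  (running -1/24)
⟨..|..⟩ = √(960/7)·(-1/24) = -0.487950

−√(5/21) = -0.487950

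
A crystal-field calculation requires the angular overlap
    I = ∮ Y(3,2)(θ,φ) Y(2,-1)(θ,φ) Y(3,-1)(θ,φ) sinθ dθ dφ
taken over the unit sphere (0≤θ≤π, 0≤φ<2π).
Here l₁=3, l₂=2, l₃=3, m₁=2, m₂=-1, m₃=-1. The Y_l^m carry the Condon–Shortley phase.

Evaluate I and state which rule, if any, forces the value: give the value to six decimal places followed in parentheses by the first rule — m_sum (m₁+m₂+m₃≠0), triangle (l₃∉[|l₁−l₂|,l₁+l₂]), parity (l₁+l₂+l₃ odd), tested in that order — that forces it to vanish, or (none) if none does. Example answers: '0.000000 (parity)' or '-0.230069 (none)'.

0.162868 (none)

m-sum 0 ✓  L=8 even ✓  1≤3≤5 ✓
Π(2lᵢ+1) = 7×5×7 = 245
triangle coeff Δ(3,2,3) = 1/3780
Σ_t [0,2]: t=0:+1/24 t=1:−1/4 t=2:+1/24 = -1/6
(3j)²=4/105 [(3 2 3; 0 0 0)], sign=+1
Σ_t [0,1]: t=0:+1/12 t=1:−1/48 = 1/16
(3j)²=1/28 [(3 2 3; 2 -1 -1)], sign=+1
⇒ 4πI² = 1/3
I = (+1)√(1/3/(4π)) = 0.16286750
No selection rule forces the value: the integral is nonzero (none).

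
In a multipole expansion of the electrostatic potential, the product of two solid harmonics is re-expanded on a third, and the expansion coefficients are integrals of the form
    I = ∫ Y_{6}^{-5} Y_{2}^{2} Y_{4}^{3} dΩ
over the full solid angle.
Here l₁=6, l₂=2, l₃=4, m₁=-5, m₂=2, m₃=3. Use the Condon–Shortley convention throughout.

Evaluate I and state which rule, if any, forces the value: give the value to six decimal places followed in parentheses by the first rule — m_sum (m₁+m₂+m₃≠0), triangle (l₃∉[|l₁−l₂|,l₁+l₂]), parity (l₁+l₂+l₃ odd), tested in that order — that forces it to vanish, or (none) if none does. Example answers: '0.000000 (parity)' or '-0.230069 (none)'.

-0.288917 (none)

Rules hold: Σm=0, L=12 even, 4≤4≤8.
N = 13·5·9 = 585
Δ = 4!·8!·0!/13! = 1/6435
Racah Σ t=2..2: t=2:+1/2304 = 1/2304
⇒ 3j(6 2 4; 0 0 0)² = 5/143, sgn +1
Racah Σ t=4..4: t=4:+1/120960 = 1/120960
⇒ 3j(6 2 4; -5 2 3)² = 2/39, sgn -1
4πI² = N·(3j₀)²·(3jₘ)² = 150/143
I = -1·√(1.04895/4π) = -0.28891672
No selection rule forces the value: the integral is nonzero (none).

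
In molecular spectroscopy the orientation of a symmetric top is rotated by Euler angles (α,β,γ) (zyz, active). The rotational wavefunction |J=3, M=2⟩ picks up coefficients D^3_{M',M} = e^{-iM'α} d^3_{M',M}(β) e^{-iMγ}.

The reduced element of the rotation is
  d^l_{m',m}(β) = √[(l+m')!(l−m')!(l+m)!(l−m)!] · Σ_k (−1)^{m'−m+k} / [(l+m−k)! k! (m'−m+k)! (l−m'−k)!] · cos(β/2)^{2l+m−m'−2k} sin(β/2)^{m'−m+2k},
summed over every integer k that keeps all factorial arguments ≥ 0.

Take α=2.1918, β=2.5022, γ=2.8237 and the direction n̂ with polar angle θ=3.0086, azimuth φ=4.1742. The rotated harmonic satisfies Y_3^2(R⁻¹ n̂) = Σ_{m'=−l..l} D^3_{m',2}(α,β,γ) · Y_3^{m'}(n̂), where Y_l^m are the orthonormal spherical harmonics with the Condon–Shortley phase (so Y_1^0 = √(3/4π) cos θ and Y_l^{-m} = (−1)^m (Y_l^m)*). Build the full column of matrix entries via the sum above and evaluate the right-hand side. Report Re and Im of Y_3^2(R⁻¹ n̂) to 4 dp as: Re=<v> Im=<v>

Need the full column D^3_{m',2} for m'=−3..3 at α=2.1918, β=2.5022, γ=2.8237.
cos(β/2)=0.314278, sin(β/2)=0.949331
d^3_{-3,2}: single k=5 term ⇒ +0.593578;  D = +0.355812+0.475114i
d^3_{-2,2}: k∈[4..5] ⇒ +0.401115 -0.731991 = -0.330876;  D = -0.099990+0.315406i
d^3_{-1,2}: k∈[3..4] ⇒ +0.167968 -0.766306 = -0.598339;  D = +0.569082-0.184810i
d^3_{0,2}: k∈[2..3] ⇒ +0.048156 -0.439400 = -0.391243;  D = -0.314797-0.232324i
d^3_{1,2}: k∈[1..2] ⇒ +0.009204 -0.167968 = -0.158764;  D = -0.002347+0.158746i
d^3_{2,2}: k∈[0..1] ⇒ +0.000964 -0.043961 = -0.042997;  D = +0.035335-0.024498i
d^3_{3,2}: single k=0 term ⇒ -0.007130;  D = -0.006713-0.002402i
Y_3^{m'}(θ=3.0086,φ=4.1742) and Σ D·Y over m':
  (+0.3558+0.4751i)·(+0.0010+0.0000i)  (-0.1000+0.3154i)·(+0.0085+0.0157i)  (+0.5691-0.1848i)·(-0.0859+0.1439i)  (-0.3148-0.2323i)·(-0.7072+0.0000i)  (-0.0023+0.1587i)·(+0.0859+0.1439i)  (+0.0353-0.0245i)·(+0.0085-0.0157i)  (-0.0067-0.0024i)·(-0.0010+0.0000i)
Y_3^2(R⁻¹ n̂) = +0.171742+0.276230i

Re=0.1717 Im=0.2762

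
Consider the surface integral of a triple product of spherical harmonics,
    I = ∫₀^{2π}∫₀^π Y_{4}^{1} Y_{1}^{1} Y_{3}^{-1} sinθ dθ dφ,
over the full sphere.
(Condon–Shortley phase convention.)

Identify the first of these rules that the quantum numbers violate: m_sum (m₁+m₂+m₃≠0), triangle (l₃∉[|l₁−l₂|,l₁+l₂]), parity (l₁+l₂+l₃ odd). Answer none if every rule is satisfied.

azimuthal sum: 1 + 1 − 1 = 1  ✗
3 ≤ 3 ≤ 5 (triangle on l)
L = 4 + 1 + 3 = 8 (even)

m_sum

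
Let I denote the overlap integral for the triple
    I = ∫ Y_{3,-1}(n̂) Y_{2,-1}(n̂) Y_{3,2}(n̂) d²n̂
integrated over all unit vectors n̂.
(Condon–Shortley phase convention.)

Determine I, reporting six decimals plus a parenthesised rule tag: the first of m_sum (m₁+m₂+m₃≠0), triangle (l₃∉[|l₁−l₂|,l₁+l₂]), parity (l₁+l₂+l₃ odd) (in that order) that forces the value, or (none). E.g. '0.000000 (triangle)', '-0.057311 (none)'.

Rules hold: Σm=0, L=8 even, 1≤3≤5.
N = 7·5·7 = 245
Δ = 2!·4!·2!/9! = 1/3780
Racah Σ t=0..2: t=0:+1/24 t=1:−1/4 t=2:+1/24 = -1/6
⇒ 3j(3 2 3; 0 0 0)² = 4/105, sgn +1
Racah Σ t=0..1: t=0:+1/48 t=1:−1/12 = -1/16
⇒ 3j(3 2 3; -1 -1 2)² = 1/28, sgn +1
4πI² = N·(3j₀)²·(3jₘ)² = 1/3
I = +1·√(0.333333/4π) = 0.16286750
No selection rule forces the value: the integral is nonzero (none).

0.162868 (none)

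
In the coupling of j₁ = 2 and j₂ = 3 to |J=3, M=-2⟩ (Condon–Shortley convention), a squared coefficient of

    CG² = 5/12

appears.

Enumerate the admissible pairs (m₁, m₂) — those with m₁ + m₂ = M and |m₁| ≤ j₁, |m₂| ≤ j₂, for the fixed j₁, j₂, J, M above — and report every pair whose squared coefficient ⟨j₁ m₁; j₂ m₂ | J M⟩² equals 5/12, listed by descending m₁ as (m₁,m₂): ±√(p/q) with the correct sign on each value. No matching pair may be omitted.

Admissible pairs with m₁+m₂ = M = -2: (-2,0), (-1,-1), (0,-2), (1,-3)
  (m₁,m₂)=(1,-3): CG² = 5/12, CG = +√(5/12)   ← matches the target
  (m₁,m₂)=(0,-2): CG² = 0/1, CG = 0
  (m₁,m₂)=(-1,-1): CG² = 1/4, CG = −√(1/4)
  (m₁,m₂)=(-2,0): CG² = 1/3, CG = +√(1/3)
Pairs with CG² = 5/12: (1,-3): +√(5/12)

(1,-3): +√(5/12)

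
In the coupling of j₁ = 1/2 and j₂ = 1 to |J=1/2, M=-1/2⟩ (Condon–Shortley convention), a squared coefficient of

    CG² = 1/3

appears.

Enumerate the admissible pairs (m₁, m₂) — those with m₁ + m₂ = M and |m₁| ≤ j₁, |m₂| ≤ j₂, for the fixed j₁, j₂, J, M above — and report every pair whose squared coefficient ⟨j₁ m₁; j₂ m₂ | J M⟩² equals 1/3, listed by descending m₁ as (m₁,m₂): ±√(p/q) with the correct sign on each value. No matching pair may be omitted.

(-1/2,0): −√(1/3)

Admissible pairs with m₁+m₂ = M = -1/2: (-1/2,0), (1/2,-1)
  (m₁,m₂)=(1/2,-1): CG² = 2/3, CG = +√(2/3)
  (m₁,m₂)=(-1/2,0): CG² = 1/3, CG = −√(1/3)   ← matches the target
Pairs with CG² = 1/3: (-1/2,0): −√(1/3)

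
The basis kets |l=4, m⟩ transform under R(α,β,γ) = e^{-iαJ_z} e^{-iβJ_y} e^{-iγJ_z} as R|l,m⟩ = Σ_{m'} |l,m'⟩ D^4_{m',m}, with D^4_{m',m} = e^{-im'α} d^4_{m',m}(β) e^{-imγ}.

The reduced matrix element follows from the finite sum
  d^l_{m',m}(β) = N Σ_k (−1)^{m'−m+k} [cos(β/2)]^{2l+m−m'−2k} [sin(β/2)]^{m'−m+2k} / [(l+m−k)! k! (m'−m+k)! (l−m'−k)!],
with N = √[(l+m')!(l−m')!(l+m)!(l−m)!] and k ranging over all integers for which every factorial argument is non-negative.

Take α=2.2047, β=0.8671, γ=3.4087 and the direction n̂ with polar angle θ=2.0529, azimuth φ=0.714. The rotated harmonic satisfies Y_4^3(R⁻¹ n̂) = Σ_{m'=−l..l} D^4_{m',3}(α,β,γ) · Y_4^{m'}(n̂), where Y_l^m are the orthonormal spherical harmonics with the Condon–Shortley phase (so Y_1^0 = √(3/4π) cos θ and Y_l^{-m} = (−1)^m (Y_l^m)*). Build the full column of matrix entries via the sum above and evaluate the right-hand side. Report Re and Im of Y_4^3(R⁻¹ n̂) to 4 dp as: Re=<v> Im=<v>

Need the full column D^4_{m',3} for m'=−4..4 at α=2.2047, β=0.8671, γ=3.4087.
cos(β/2)=0.907480, sin(β/2)=0.420095
d^4_{-4,3}: single k=7 term ⇒ +0.005927;  D = +0.000965-0.005848i
d^4_{-3,3}: k∈[6..7] ⇒ +0.031685 -0.000970 = +0.030715;  D = -0.027379+0.013922i
d^4_{-2,3}: k∈[5..6] ⇒ +0.109757 -0.007840 = +0.101917;  D = +0.091028+0.045837i
d^4_{-1,3}: k∈[4..5] ⇒ +0.279420 -0.035928 = +0.243492;  D = -0.040575-0.240088i
d^4_{0,3}: k∈[3..4] ⇒ +0.539874 -0.115695 = +0.424179;  D = -0.295126+0.304678i
d^4_{1,3}: k∈[2..3] ⇒ +0.782327 -0.279420 = +0.502906;  D = +0.498292+0.067971i
d^4_{2,3}: k∈[1..2] ⇒ +0.796657 -0.512169 = +0.284488;  D = -0.135974-0.249889i
d^4_{3,3}: k∈[0..1] ⇒ +0.459936 -0.689947 = -0.230012;  D = +0.097671-0.208244i
d^4_{4,3}: single k=0 term ⇒ -0.602216;  D = -0.590763+0.116893i
Y_4^{m'}(θ=2.0529,φ=0.714) and Σ D·Y over m':
  (+0.0010-0.0058i)·(-0.2617-0.0768i)  (-0.0274+0.0139i)·(+0.2182+0.3396i)  (+0.0910+0.0458i)·(+0.0189-0.1312i)  (-0.0406-0.2401i)·(+0.2196-0.1903i)  (-0.2951+0.3047i)·(-0.1938+0.0000i)  (+0.4983+0.0680i)·(-0.2196-0.1903i)  (-0.1360-0.2499i)·(+0.0189+0.1312i)  (+0.0977-0.2082i)·(-0.2182+0.3396i)  (-0.5908+0.1169i)·(-0.2617+0.0768i)
Y_4^3(R⁻¹ n̂) = +0.127644-0.249592i

Re=0.1276 Im=-0.2496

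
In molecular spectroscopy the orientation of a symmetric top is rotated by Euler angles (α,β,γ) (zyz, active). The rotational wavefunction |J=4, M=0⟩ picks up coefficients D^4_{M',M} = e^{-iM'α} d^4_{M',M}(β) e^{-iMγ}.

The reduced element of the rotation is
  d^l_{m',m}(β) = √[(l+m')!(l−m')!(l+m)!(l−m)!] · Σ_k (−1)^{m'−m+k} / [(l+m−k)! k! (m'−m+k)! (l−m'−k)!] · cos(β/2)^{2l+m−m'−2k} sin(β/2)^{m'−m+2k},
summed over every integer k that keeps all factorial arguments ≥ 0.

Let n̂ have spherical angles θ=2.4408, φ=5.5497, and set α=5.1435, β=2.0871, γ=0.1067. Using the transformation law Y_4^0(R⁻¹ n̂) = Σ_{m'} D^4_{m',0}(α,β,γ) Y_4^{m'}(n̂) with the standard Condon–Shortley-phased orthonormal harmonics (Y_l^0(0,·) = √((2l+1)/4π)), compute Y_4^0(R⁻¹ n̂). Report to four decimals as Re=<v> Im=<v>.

Re=0.1385 Im=0.0000

Need the full column D^4_{m',0} for m'=−4..4 at α=5.1435, β=2.0871, γ=0.1067.
cos(β/2)=0.503156, sin(β/2)=0.864196
d^4_{-4,0}: single k=4 term ⇒ +0.299093;  D = -0.045774+0.295570i
d^4_{-3,0}: k∈[3..4] ⇒ +0.246270 -0.726493 = -0.480223;  D = +0.461856-0.131541i
d^4_{-2,0}: k∈[2..4] ⇒ +0.114963 -0.904373 +1.000458 = +0.211048;  D = -0.137340-0.160247i
d^4_{-1,0}: k∈[1..4] ⇒ +0.031553 -0.558488 +1.647532 -0.810033 = +0.310564;  D = +0.129779-0.282148i
d^4_{0,0}: k∈[0..4] ⇒ +0.004108 -0.193891 +1.286946 -1.687321 +0.311098 = -0.279060;  D = -0.279060+0.000000i
d^4_{1,0}: k∈[0..3] ⇒ -0.031553 +0.558488 -1.647532 +0.810033 = -0.310564;  D = -0.129779-0.282148i
d^4_{2,0}: k∈[0..2] ⇒ +0.114963 -0.904373 +1.000458 = +0.211048;  D = -0.137340+0.160247i
d^4_{3,0}: k∈[0..1] ⇒ -0.246270 +0.726493 = +0.480223;  D = -0.461856-0.131541i
d^4_{4,0}: single k=0 term ⇒ +0.299093;  D = -0.045774-0.295570i
Y_4^{m'}(θ=2.4408,φ=5.5497) and Σ D·Y over m':
  (-0.0458+0.2956i)·(-0.0749+0.0158i)  (+0.4619-0.1315i)·(+0.1510-0.2073i)  (-0.1373-0.1602i)·(+0.0445+0.4274i)  (+0.1298-0.2821i)·(-0.1887-0.1701i)  (-0.2791+0.0000i)·(-0.2730+0.0000i)  (-0.1298-0.2821i)·(+0.1887-0.1701i)  (-0.1373+0.1602i)·(+0.0445-0.4274i)  (-0.4619-0.1315i)·(-0.1510-0.2073i)  (-0.0458-0.2956i)·(-0.0749-0.0158i)
Y_4^0(R⁻¹ n̂) = +0.138512-0.000000i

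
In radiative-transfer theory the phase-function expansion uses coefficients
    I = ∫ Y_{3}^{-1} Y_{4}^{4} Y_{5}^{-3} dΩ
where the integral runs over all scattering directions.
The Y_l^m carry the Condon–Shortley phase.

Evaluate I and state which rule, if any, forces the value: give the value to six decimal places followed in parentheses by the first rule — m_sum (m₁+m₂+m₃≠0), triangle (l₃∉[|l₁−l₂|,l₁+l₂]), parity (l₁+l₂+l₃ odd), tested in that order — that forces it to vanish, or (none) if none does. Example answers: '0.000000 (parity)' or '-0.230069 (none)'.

Rules hold: Σm=0, L=12 even, 1≤5≤7.
N = 7·9·11 = 693
Δ = 2!·4!·6!/13! = 1/180180
Racah Σ t=0..2: t=0:+1/576 t=1:−1/144 t=2:+1/576 = -1/288
⇒ 3j(3 4 5; 0 0 0)² = 20/1001, sgn +1
Racah Σ t=2..2: t=2:+1/5760 = 1/5760
⇒ 3j(3 4 5; -1 4 -3)² = 56/2145, sgn +1
4πI² = N·(3j₀)²·(3jₘ)² = 672/1859
I = +1·√(0.361485/4π) = 0.16960553
No selection rule forces the value: the integral is nonzero (none).

0.169606 (none)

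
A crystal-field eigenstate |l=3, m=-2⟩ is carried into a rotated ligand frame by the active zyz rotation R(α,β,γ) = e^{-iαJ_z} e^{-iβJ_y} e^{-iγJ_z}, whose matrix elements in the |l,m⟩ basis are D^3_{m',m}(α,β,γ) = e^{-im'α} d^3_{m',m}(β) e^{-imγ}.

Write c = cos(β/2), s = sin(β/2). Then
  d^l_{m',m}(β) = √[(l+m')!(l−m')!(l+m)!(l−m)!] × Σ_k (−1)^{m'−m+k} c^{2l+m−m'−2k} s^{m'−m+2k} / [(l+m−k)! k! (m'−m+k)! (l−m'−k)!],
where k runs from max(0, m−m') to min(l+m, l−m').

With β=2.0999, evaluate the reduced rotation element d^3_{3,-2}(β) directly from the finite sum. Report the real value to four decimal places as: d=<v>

d^3_{3,-2}(β=2.0999) via the finite sum:
c=cos(2.099900/2)=0.497614, s=sin(2.099900/2)=0.867398; N=√[720·1·1·120]=293.938769
The bounds max(0,m−m')=0 and min(l+m,l−m')=0 give 1 term
  k=0: (−1)^5·293.9388/(120)·0.4976^1·0.8674^5 = -0.598496
d^3_{3,-2}(2.0999) = -0.598496

d=-0.5985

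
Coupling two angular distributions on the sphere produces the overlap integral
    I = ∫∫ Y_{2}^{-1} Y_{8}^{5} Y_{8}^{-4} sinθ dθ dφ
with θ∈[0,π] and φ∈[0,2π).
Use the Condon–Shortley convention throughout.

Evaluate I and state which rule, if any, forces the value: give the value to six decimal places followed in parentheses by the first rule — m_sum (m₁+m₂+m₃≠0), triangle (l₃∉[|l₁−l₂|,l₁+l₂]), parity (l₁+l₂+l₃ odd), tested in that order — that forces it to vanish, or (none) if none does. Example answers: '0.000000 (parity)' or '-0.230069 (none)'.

Checks pass: Σm=0; 18 even; l₃=8∈[6,10].
(2·2+1)(2·8+1)(2·8+1) = 1445
Δ: 2! 2! 14! / 19! → 1/348840
sum: t=0:+1/116121600 t=1:−1/25401600 t=2:+1/116121600 = -1/45158400
3j²(2 8 8; 0 0 0) = Δ·Π!·Σ² = 24/1615  (sign -1)
sum: t=1:−1/1916006400 t=2:+1/479001600 = 1/638668800
3j²(2 8 8; -1 5 -4) = Δ·Π!·Σ² = 117/6460  (sign +1)
combine: 4πI² = 1445·24/1615·117/6460 = 702/1805
take √, sign -1: I = -0.17592397
No selection rule forces the value: the integral is nonzero (none).

-0.175924 (none)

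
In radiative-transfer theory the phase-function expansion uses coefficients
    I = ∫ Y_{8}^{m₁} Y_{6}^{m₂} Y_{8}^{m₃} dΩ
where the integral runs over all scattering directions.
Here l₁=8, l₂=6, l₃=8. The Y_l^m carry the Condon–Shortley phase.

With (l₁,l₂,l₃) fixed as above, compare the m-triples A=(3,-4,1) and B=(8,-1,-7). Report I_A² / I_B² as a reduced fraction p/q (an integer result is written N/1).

495/1183

l's match ⇒ only the (l;m) 3-j factors differ between A and B.
A: triangle coeff Δ(8,6,8) = 1/13742520792; Σ_t [0,2]: t=0:+1/497664000 t=1:−1/248832000 t=2:+1/1045094400 = -11/10450944000; (3j)²=495/96577 [(8 6 8; 3 -4 1)], sign=+1
B: triangle coeff Δ(8,6,8) = 1/13742520792; Σ_t [0,0]: t=0:+1/313528320000 = 1/313528320000; (3j)²=91/7429 [(8 6 8; 8 -1 -7)], sign=-1
I_A²/I_B² = (495/96577)/(91/7429) = 495/1183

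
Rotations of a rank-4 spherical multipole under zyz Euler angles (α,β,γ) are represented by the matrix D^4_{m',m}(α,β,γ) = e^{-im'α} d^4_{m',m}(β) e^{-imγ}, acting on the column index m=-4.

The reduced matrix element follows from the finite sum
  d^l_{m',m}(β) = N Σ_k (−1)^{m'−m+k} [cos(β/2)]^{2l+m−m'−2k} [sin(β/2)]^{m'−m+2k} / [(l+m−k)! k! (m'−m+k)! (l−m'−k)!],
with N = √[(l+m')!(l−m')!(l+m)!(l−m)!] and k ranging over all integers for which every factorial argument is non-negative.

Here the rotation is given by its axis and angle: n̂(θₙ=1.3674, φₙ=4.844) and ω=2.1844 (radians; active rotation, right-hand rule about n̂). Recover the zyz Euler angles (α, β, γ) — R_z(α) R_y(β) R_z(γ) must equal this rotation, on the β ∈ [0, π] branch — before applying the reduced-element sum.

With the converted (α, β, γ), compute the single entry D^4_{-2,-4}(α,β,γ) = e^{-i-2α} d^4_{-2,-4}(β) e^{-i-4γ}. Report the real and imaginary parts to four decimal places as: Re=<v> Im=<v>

Re=-0.0223 Im=0.0538

Axis–angle → zyz. n̂ = (sinθₙcosφₙ, sinθₙsinφₙ, cosθₙ) = (+0.128526, -0.970916, +0.201997), ω = 2.1844.
R = I cosω + sinω [n̂]ₓ + (1−cosω) n̂n̂ᵀ gives
  R = [-0.549787, -0.361792, -0.752889; -0.031495, +0.909671, -0.414133; +0.834711, -0.203972, -0.511520]
β = atan2(√(R₁₃²+R₂₃²), R₃₃) = 2.107749; α = atan2(R₂₃, R₁₃) mod 2π = 3.644481; γ = atan2(R₃₂, −R₃₁) mod 2π = 3.381259
Split into d^4_{-2,-4}(β=2.1077) × two z-phases.
Half-angle: c=0.494207, s=0.869345. N=√(2·720·1·40320)=7619.763776
k: max(0,(-4)−(-2))=0 … min(4+(-4),4−(-2))=0
  k=0: (−1)^2·7619.7638/(1440)·0.4942^6·0.8693^2 = +0.058266
d^4_{-2,-4}(2.1077) = +0.058266
Attach z-rotation phases: D = e^{-i(-2)(3.6445)}·(+0.058266)·e^{-i(-4)(3.3813)} = -0.022348+0.053810i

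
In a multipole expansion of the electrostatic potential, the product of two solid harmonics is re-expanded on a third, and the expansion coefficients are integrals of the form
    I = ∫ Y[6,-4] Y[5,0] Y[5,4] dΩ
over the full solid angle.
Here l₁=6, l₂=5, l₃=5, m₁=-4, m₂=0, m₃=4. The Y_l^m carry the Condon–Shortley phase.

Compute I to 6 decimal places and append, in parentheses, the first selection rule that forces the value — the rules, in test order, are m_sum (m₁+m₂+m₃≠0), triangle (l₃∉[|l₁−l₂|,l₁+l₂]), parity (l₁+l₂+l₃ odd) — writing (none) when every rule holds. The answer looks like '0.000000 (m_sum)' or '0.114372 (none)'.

Rules hold: Σm=0, L=16 even, 1≤5≤11.
N = 13·11·11 = 1573
Δ = 6!·6!·4!/17! = 1/28588560
Racah Σ t=1..5: t=1:−1/345600 t=2:+1/13824 t=3:−1/5184 t=4:+1/13824 t=5:−1/345600 = -7/129600
⇒ 3j(6 5 5; 0 0 0)² = 80/7293, sgn +1
Racah Σ t=4..5: t=4:+1/207360 t=5:−1/345600 = 1/518400
⇒ 3j(6 5 5; -4 0 4)² = 12/2431, sgn -1
4πI² = N·(3j₀)²·(3jₘ)² = 320/3757
I = -1·√(0.0851743/4π) = -0.08232836
No selection rule forces the value: the integral is nonzero (none).

-0.082328 (none)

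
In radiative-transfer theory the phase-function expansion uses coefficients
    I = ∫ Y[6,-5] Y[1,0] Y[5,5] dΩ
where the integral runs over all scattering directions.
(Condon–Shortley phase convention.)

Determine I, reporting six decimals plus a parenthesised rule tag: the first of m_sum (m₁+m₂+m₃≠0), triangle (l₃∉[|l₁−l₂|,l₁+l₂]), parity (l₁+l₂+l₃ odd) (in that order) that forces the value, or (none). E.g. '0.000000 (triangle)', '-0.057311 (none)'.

Checks pass: Σm=0; 12 even; l₃=5∈[5,7].
(2·6+1)(2·1+1)(2·5+1) = 429
Δ: 2! 10! 0! / 13! → 1/858
sum: t=1:−1/14400 = -1/14400
3j²(6 1 5; 0 0 0) = Δ·Π!·Σ² = 6/143  (sign +1)
sum: t=1:−1/3628800 = -1/3628800
3j²(6 1 5; -5 0 5) = Δ·Π!·Σ² = 1/78  (sign -1)
combine: 4πI² = 429·6/143·1/78 = 3/13
take √, sign -1: I = -0.13551395
No selection rule forces the value: the integral is nonzero (none).

-0.135514 (none)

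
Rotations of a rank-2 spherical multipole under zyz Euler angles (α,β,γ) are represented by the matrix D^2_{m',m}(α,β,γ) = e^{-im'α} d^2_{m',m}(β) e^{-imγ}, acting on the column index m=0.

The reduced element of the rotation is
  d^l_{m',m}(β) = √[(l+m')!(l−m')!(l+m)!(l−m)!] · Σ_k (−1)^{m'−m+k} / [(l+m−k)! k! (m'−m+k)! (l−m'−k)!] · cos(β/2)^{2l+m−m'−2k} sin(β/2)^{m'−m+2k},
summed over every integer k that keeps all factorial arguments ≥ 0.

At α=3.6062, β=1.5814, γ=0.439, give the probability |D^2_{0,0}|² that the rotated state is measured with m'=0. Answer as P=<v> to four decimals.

D^2_{0,0}(3.6062,1.5814,0.4390) = e^{-i·0·3.6062}·d^2_{0,0}(1.5814)·e^{-i·0·0.4390}. Compute d first:
Half-angle: c=0.703348, s=0.710846. N=√(2·2·2·2)=4.000000
Admissible k: 0..2 (factorial args all ≥0)
  k=0: (−1)^0·4.0000/(4)·0.7033^4·0.7108^0 = +0.244726
  k=1: (−1)^1·4.0000/(1)·0.7033^2·0.7108^2 = -0.999888
  k=2: (−1)^2·4.0000/(4)·0.7033^0·0.7108^4 = +0.255330
d^2_{0,0}(1.5814) = +0.244726 -0.999888 +0.255330 = -0.499831
|D^2_{0,0}|² = |d^2_{0,0}(β)|² = (-0.499831)² = 0.249831 (the z-rotation phases have unit modulus)

P=0.2498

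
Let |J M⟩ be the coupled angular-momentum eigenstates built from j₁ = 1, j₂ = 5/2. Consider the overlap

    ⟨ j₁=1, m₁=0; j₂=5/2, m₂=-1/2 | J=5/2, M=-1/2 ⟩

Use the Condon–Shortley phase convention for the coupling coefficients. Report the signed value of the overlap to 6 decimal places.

j₁+j₂−J=1  J+j₁−j₂=1  J−j₁+j₂=4  j₁+j₂+J+1=7
(j₁±m₁, j₂±m₂, J±M) = (1,1,2,3,2,3)
P² = 144/35
sum k=0..1:
  [0] +1/4 = 1/4
  [1] −1/6 = -1/6
S = 1/12
C² = P²·S² = 1/35 ; C = +0.169031

+√(1/35) ≈ +0.169031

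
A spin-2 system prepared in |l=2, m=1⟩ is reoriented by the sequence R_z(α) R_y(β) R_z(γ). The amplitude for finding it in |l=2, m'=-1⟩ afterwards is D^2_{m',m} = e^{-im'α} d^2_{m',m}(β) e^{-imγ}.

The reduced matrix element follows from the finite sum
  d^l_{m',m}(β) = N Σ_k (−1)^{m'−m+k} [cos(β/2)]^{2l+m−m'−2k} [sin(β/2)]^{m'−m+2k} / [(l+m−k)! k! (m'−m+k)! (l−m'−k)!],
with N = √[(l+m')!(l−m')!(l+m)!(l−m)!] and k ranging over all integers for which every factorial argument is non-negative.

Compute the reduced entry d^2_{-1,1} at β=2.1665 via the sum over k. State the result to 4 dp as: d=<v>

d^2_{-1,1}(β=2.1665) via the finite sum:
With c≡cos(β/2)=0.468460 and s≡sin(β/2)=0.883485, N=[1·6·6·1]^{1/2}=6.000000
Admissible k: 2..3 (factorial args all ≥0)
  k=2: (−1)^0·6.0000/(2)·0.4685^2·0.8835^2 = +0.513882
  k=3: (−1)^1·6.0000/(6)·0.4685^0·0.8835^4 = -0.609252
d^2_{-1,1}(2.1665) = +0.513882 -0.609252 = -0.095369

d=-0.0954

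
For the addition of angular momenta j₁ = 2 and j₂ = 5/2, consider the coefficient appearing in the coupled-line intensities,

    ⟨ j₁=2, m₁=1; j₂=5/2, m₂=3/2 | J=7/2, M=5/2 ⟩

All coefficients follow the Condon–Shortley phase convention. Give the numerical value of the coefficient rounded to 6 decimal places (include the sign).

j₁+j₂−J=1  J+j₁−j₂=3  J−j₁+j₂=4  j₁+j₂+J+1=9
(j₁±m₁, j₂±m₂, J±M) = (3,1,4,1,6,1)
P² = 2304/7
sum k=0..1:
  [0] +1/48 = 1/48
  [1] −1/36 = -1/36
S = -1/144
C² = P²·S² = 1/63 ; C = -0.125988

−√(1/63) = -0.125988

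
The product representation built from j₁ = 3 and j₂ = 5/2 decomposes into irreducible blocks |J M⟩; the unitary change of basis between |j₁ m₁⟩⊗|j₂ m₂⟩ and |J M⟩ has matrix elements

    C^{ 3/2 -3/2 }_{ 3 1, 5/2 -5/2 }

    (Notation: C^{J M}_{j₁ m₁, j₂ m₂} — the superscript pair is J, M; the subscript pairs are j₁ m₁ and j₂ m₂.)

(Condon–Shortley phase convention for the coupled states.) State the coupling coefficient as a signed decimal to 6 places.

+0.267261  (= +√(1/14))

√[4·4!2!1!/8! · 4!2!0!5!0!3!] = √(1152/7)
  +(−1)^0/∏(0,4,2,0,0,1)! = 1/48  (running 1/48)
⟨..|..⟩ = √(1152/7)·(1/48) = +0.267261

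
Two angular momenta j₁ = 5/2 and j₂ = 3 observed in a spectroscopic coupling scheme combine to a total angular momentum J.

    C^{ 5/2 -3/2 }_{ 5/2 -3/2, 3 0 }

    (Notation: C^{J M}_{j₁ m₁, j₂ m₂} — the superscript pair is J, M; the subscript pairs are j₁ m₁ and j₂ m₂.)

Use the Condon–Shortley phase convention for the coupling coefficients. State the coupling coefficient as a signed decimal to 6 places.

triangle: 3!*2!*3!/9! = 72/362880
(j±m)!: 1!*4!*3!*3!*1!*4! = 20736
prefactor² = (2J+1)*Δ*N² = 864/35
  k=2: +1/(2!*1!*2!*1!*0!*2!) = 1/8
  k=3: −1/(3!*0!*1!*0!*1!*3!) = -1/36
Σ = 7/72  ⇒  CG² = 864/35*(7/72)² = 7/30
CG = +√(7/30) = +0.483046

+√(7/30) ≈ +0.483046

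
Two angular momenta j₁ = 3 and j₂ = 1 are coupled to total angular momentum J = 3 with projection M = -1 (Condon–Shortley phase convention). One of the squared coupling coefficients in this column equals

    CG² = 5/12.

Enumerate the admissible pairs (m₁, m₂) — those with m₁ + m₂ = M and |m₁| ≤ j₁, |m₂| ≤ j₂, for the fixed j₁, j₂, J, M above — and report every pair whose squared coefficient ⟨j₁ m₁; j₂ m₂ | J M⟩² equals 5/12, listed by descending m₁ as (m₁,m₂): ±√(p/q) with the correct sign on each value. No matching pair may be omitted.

Admissible pairs with m₁+m₂ = M = -1: (-2,1), (-1,0), (0,-1)
  (m₁,m₂)=(0,-1): CG² = 1/2, CG = +√(1/2)
  (m₁,m₂)=(-1,0): CG² = 1/12, CG = −√(1/12)
  (m₁,m₂)=(-2,1): CG² = 5/12, CG = −√(5/12)   ← matches the target
Pairs with CG² = 5/12: (-2,1): −√(5/12)

(-2,1): −√(5/12)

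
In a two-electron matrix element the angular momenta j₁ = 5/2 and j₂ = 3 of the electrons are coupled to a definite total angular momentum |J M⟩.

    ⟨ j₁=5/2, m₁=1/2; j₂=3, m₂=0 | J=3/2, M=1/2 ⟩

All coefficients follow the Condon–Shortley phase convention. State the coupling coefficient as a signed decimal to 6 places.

j₁+j₂−J=4  J+j₁−j₂=1  J−j₁+j₂=2  j₁+j₂+J+1=8
(j₁±m₁, j₂±m₂, J±M) = (3,2,3,3,2,1)
P² = 144/35
sum k=1..2:
  [1] −1/12 = -1/12
  [2] +1/4 = 1/4
S = 1/6
C² = P²·S² = 4/35 ; C = +0.338062

+√(4/35) = +0.338062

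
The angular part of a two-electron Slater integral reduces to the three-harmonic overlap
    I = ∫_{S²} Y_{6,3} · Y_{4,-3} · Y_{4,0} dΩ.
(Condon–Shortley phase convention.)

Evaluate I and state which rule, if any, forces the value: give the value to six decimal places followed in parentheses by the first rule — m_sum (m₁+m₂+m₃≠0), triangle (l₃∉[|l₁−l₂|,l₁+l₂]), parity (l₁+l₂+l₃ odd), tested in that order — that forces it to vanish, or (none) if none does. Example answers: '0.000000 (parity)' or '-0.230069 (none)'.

0.123195 (none)

Checks pass: Σm=0; 14 even; l₃=4∈[2,10].
(2·6+1)(2·4+1)(2·4+1) = 1053
Δ: 6! 6! 2! / 15! → 1/1261260
sum: t=2:+1/4608 t=3:−1/1296 t=4:+1/4608 = -7/20736
3j²(6 4 4; 0 0 0) = Δ·Π!·Σ² = 20/1287  (sign -1)
sum: t=0:+1/25920 t=1:−1/11520 = -1/20736
3j²(6 4 4; 3 -3 0) = Δ·Π!·Σ² = 5/429  (sign -1)
combine: 4πI² = 1053·20/1287·5/429 = 300/1573
take √, sign +1: I = 0.12319450
No selection rule forces the value: the integral is nonzero (none).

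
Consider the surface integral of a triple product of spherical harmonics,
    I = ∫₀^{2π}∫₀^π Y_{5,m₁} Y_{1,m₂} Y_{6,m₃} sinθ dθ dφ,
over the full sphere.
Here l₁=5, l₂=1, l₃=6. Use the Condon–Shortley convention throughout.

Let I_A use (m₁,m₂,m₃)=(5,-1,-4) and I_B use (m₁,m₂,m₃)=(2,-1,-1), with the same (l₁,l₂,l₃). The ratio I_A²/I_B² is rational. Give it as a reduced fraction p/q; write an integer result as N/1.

1/10

l's match ⇒ only the (l;m) 3-j factors differ between A and B.
A: triangle coeff Δ(5,1,6) = 1/858; Σ_t [0,0]: t=0:+1/7257600 = 1/7257600; (3j)²=1/858 [(5 1 6; 5 -1 -4)], sign=+1
B: triangle coeff Δ(5,1,6) = 1/858; Σ_t [0,0]: t=0:+1/60480 = 1/60480; (3j)²=5/429 [(5 1 6; 2 -1 -1)], sign=-1
I_A²/I_B² = (1/858)/(5/429) = 1/10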